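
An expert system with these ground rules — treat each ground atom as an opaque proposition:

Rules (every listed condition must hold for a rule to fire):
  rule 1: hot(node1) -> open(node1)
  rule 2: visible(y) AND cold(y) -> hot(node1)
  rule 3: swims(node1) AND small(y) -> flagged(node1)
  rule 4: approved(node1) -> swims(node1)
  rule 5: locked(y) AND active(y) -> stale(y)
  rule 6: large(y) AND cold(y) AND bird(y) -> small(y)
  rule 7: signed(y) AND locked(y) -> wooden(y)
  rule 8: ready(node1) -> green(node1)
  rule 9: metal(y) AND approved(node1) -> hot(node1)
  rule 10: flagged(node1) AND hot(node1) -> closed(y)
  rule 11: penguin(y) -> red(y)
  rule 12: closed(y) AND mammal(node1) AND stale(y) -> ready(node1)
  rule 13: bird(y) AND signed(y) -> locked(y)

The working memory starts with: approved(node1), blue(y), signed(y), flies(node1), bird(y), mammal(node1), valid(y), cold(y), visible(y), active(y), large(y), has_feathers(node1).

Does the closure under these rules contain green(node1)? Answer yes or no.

yes

Round 1 — rule 2, rule 4, rule 6, rule 13, derive hot(node1), swims(node1), small(y), locked(y).
Round 2 — rule 1, rule 3, rule 5, rule 7, derive open(node1), flagged(node1), stale(y), wooden(y).
Round 3 — rule 10, derive closed(y).
Round 4 — rule 12, derive ready(node1).
Round 5 — rule 8, derive green(node1).
green(node1) appears in round 5, so it is derivable.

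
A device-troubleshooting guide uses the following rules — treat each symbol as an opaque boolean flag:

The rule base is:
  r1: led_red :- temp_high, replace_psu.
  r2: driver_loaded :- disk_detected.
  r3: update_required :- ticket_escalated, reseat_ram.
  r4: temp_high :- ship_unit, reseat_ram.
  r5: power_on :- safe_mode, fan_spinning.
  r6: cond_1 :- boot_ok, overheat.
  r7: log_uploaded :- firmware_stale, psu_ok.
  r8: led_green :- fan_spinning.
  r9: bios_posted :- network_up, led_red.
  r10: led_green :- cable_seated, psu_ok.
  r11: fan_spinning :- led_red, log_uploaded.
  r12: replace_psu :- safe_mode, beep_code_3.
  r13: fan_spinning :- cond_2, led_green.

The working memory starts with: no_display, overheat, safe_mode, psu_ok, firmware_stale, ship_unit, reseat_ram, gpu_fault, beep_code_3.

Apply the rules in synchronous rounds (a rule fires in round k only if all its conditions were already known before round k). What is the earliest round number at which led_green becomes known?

Round 1 — r4, r7, r12, derive temp_high, log_uploaded, replace_psu.
Round 2 — r1, derive led_red.
Round 3 — r11, derive fan_spinning.
Round 4 — r5, r8, derive power_on, led_green.
led_green first appears in round 4.

4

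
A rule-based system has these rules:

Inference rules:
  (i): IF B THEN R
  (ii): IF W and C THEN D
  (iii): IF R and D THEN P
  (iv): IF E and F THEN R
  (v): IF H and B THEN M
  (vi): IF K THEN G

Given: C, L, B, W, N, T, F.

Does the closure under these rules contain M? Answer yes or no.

Round 1: (i) [IF B THEN R]; (ii) [IF W and C THEN D]. New: R, D.
Round 2: (iii) [IF R and D THEN P]. New: P.
Fixed point reached. M is concluded only by (v); (v) needs H (never derived).

no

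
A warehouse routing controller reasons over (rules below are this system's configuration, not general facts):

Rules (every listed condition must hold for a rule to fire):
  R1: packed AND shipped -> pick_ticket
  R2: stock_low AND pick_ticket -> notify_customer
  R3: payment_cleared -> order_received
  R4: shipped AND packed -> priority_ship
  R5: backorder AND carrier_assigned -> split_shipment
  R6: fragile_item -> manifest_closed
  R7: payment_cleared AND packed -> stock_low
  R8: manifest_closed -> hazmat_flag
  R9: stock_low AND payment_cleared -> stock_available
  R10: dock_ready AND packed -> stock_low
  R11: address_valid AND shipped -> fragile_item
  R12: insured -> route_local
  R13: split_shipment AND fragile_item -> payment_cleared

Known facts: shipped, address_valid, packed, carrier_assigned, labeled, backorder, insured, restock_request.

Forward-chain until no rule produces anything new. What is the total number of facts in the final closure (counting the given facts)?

Round 1 — R1, R4, R5, R11, R12, derive pick_ticket, priority_ship, split_shipment, fragile_item, route_local.
Round 2 — R6, R13, derive manifest_closed, payment_cleared.
Round 3 — R3, R7, R8, derive order_received, stock_low, hazmat_flag.
Round 4 — R2, R9, derive notify_customer, stock_available.
Closure: {address_valid, backorder, carrier_assigned, fragile_item, hazmat_flag, insured, labeled, manifest_closed, notify_customer, order_received, packed, payment_cleared, pick_ticket, priority_ship, restock_request, route_local, shipped, split_shipment, stock_available, stock_low} — 20 facts.

20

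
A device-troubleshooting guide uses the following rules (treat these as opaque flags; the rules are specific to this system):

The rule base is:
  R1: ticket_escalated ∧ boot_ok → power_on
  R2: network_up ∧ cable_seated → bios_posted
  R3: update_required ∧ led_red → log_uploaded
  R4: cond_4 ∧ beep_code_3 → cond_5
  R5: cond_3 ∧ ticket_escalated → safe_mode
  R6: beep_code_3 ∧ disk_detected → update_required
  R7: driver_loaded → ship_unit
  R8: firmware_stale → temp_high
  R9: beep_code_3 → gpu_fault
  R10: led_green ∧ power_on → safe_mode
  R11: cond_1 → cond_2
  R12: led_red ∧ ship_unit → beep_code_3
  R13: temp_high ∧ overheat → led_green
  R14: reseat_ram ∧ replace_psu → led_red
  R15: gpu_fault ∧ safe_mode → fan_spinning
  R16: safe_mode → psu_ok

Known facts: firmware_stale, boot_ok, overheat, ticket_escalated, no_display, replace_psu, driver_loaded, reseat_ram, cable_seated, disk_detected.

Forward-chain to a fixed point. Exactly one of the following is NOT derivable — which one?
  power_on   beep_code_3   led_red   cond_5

cond_5

Round 1 — R1, R7, R8, R14, derive power_on, ship_unit, temp_high, led_red.
Round 2 — R12, R13, derive beep_code_3, led_green.
Round 3 — R6, R9, R10, derive update_required, gpu_fault, safe_mode.
Round 4 — R3, R15, R16, derive log_uploaded, fan_spinning, psu_ok.
Derived: led_red (round 1), power_on (round 1), beep_code_3 (round 2). cond_5 never appears in any round.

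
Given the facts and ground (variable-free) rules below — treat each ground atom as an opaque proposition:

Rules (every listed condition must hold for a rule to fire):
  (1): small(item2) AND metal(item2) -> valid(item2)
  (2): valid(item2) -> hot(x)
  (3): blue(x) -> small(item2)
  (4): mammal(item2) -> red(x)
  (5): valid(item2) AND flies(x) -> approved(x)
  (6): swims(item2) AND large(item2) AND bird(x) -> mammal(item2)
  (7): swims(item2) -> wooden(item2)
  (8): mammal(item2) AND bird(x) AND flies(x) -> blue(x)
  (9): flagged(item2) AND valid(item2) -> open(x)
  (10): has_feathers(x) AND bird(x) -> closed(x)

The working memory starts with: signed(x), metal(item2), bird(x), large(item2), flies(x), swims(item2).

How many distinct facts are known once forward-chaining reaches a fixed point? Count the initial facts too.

[1] (6) [swims(item2) AND large(item2) AND bird(x) -> mammal(item2)]; (7) [swims(item2) -> wooden(item2)]. ⇒ new: mammal(item2), wooden(item2).
[2] (4) [mammal(item2) -> red(x)]; (8) [mammal(item2) AND bird(x) AND flies(x) -> blue(x)]. ⇒ new: red(x), blue(x).
[3] (3) [blue(x) -> small(item2)]. ⇒ new: small(item2).
[4] (1) [small(item2) AND metal(item2) -> valid(item2)]. ⇒ new: valid(item2).
[5] (2) [valid(item2) -> hot(x)]; (5) [valid(item2) AND flies(x) -> approved(x)]. ⇒ new: hot(x), approved(x).
Closure: {approved(x), bird(x), blue(x), flies(x), hot(x), large(item2), mammal(item2), metal(item2), red(x), signed(x), small(item2), swims(item2), valid(item2), wooden(item2)} — 14 facts.

14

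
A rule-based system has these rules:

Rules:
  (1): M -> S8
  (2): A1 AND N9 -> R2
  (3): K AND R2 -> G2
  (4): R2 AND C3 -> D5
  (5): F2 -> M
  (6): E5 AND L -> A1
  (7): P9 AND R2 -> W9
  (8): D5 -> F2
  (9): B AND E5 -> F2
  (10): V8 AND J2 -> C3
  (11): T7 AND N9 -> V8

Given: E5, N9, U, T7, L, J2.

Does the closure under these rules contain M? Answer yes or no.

[1] (6) [E5 AND L -> A1]; (11) [T7 AND N9 -> V8]. ⇒ new: A1, V8.
[2] (2) [A1 AND N9 -> R2]; (10) [V8 AND J2 -> C3]. ⇒ new: R2, C3.
[3] (4) [R2 AND C3 -> D5]. ⇒ new: D5.
[4] (8) [D5 -> F2]. ⇒ new: F2.
[5] (5) [F2 -> M]. ⇒ new: M.
[6] (1) [M -> S8]. ⇒ new: S8.
M appears in round 5, so it is derivable.

yes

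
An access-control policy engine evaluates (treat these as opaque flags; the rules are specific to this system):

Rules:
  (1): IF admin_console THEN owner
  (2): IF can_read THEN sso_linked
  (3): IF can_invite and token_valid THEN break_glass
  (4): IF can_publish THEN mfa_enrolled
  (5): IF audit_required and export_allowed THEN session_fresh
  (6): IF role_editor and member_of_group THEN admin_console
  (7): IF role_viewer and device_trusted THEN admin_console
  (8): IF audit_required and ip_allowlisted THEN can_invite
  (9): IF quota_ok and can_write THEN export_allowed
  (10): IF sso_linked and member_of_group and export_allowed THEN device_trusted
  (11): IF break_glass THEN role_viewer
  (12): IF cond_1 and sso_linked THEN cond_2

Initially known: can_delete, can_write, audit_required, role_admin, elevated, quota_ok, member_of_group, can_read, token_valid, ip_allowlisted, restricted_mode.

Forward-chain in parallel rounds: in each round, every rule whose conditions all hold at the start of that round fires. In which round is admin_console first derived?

4

Round 1: (2) [IF can_read THEN sso_linked]; (8) [IF audit_required and ip_allowlisted THEN can_invite]; (9) [IF quota_ok and can_write THEN export_allowed]. Adds sso_linked, can_invite, export_allowed.
Round 2: (3) [IF can_invite and token_valid THEN break_glass]; (5) [IF audit_required and export_allowed THEN session_fresh]; (10) [IF sso_linked and member_of_group and export_allowed THEN device_trusted]. Adds break_glass, session_fresh, device_trusted.
Round 3: (11) [IF break_glass THEN role_viewer]. Adds role_viewer.
Round 4: (7) [IF role_viewer and device_trusted THEN admin_console]. Adds admin_console.
admin_console first appears in round 4.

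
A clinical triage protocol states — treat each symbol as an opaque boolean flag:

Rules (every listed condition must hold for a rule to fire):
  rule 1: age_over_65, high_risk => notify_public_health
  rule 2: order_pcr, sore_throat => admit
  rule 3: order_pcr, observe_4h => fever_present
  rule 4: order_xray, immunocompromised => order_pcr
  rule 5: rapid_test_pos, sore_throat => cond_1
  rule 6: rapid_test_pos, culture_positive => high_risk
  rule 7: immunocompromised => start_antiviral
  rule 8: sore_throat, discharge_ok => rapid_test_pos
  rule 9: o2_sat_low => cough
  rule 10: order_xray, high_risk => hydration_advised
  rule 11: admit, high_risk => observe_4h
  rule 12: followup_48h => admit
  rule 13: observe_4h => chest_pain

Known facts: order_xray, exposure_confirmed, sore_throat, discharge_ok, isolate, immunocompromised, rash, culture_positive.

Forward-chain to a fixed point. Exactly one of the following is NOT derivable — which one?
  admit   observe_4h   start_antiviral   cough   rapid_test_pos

cough

Round 1 fires rule 4, rule 7, rule 8, giving order_pcr, start_antiviral, rapid_test_pos.
Round 2 fires rule 2, rule 5, rule 6, giving admit, cond_1, high_risk.
Round 3 fires rule 10, rule 11, giving hydration_advised, observe_4h.
Round 4 fires rule 3, rule 13, giving fever_present, chest_pain.
Derived: rapid_test_pos (round 1), admit (round 2), observe_4h (round 3), start_antiviral (round 1). cough never appears in any round.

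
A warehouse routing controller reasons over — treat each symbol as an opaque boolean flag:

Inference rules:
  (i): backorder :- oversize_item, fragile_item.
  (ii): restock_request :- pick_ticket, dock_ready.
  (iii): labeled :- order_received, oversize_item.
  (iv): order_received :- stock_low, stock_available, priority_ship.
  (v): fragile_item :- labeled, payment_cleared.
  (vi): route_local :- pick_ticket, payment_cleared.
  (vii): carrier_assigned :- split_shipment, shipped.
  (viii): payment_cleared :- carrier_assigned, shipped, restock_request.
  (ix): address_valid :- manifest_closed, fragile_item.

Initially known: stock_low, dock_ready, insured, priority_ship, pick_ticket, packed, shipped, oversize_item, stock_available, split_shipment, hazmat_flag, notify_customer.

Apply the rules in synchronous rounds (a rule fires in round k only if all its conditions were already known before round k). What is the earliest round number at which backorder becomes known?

4

Round 1 — (ii), (iv), (vii), derive restock_request, order_received, carrier_assigned.
Round 2 — (iii), (viii), derive labeled, payment_cleared.
Round 3 — (v), (vi), derive fragile_item, route_local.
Round 4 — (i), derive backorder.
backorder first appears in round 4.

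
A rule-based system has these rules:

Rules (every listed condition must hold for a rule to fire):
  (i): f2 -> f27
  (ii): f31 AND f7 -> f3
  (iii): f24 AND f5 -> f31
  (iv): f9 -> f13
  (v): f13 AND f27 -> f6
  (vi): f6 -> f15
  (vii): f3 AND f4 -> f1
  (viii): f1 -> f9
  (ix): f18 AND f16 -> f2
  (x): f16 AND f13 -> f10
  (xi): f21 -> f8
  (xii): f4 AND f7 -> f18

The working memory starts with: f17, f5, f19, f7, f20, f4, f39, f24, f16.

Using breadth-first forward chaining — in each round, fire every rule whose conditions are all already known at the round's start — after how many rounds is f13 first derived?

[1] (iii) [f24 AND f5 -> f31]; (xii) [f4 AND f7 -> f18]. ⇒ new: f31, f18.
[2] (ii) [f31 AND f7 -> f3]; (ix) [f18 AND f16 -> f2]. ⇒ new: f3, f2.
[3] (i) [f2 -> f27]; (vii) [f3 AND f4 -> f1]. ⇒ new: f27, f1.
[4] (viii) [f1 -> f9]. ⇒ new: f9.
[5] (iv) [f9 -> f13]. ⇒ new: f13.
f13 first appears in round 5.

5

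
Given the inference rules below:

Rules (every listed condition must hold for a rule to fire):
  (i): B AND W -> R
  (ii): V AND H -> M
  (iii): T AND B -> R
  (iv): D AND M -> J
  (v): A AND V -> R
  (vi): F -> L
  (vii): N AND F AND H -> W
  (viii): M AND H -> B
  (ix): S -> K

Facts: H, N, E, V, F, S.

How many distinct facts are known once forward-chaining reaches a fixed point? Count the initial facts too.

Round 1 fires (ii), (vi), (vii), (ix), giving M, L, W, K.
Round 2 fires (viii), giving B.
Round 3 fires (i), giving R.
Closure: {B, E, F, H, K, L, M, N, R, S, V, W} — 12 facts.

12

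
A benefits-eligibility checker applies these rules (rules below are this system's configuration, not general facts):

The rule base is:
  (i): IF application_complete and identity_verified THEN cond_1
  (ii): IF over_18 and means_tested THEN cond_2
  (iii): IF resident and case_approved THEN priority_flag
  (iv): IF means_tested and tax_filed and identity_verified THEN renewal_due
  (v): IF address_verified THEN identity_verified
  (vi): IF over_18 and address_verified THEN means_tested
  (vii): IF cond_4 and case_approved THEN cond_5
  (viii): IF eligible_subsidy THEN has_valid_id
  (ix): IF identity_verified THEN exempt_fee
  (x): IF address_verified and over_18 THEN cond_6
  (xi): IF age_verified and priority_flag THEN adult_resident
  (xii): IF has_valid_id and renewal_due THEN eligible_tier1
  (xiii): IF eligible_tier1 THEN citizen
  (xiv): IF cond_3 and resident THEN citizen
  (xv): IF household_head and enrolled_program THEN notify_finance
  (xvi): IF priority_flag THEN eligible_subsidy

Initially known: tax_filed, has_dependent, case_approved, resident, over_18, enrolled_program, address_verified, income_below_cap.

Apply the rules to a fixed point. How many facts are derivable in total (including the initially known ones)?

[1] (iii) [IF resident and case_approved THEN priority_flag]; (v) [IF address_verified THEN identity_verified]; (vi) [IF over_18 and address_verified THEN means_tested]; (x) [IF address_verified and over_18 THEN cond_6]. ⇒ new: priority_flag, identity_verified, means_tested, cond_6.
[2] (ii) [IF over_18 and means_tested THEN cond_2]; (iv) [IF means_tested and tax_filed and identity_verified THEN renewal_due]; (ix) [IF identity_verified THEN exempt_fee]; (xvi) [IF priority_flag THEN eligible_subsidy]. ⇒ new: cond_2, renewal_due, exempt_fee, eligible_subsidy.
[3] (viii) [IF eligible_subsidy THEN has_valid_id]. ⇒ new: has_valid_id.
[4] (xii) [IF has_valid_id and renewal_due THEN eligible_tier1]. ⇒ new: eligible_tier1.
[5] (xiii) [IF eligible_tier1 THEN citizen]. ⇒ new: citizen.
Closure: {address_verified, case_approved, citizen, cond_2, cond_6, eligible_subsidy, eligible_tier1, enrolled_program, exempt_fee, has_dependent, has_valid_id, identity_verified, income_below_cap, means_tested, over_18, priority_flag, renewal_due, resident, tax_filed} — 19 facts.

19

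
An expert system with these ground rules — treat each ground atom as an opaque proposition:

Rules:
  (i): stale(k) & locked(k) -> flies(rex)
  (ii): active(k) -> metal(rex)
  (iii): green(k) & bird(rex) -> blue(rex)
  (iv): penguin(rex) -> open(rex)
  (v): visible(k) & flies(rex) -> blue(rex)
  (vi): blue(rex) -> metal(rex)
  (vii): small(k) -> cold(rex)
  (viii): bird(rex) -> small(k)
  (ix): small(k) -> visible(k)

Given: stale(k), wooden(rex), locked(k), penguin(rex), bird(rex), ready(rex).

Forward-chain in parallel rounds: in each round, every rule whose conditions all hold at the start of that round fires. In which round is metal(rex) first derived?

Round 1 — (i), (iv), (viii), derive flies(rex), open(rex), small(k).
Round 2 — (vii), (ix), derive cold(rex), visible(k).
Round 3 — (v), derive blue(rex).
Round 4 — (vi), derive metal(rex).
metal(rex) first appears in round 4.

4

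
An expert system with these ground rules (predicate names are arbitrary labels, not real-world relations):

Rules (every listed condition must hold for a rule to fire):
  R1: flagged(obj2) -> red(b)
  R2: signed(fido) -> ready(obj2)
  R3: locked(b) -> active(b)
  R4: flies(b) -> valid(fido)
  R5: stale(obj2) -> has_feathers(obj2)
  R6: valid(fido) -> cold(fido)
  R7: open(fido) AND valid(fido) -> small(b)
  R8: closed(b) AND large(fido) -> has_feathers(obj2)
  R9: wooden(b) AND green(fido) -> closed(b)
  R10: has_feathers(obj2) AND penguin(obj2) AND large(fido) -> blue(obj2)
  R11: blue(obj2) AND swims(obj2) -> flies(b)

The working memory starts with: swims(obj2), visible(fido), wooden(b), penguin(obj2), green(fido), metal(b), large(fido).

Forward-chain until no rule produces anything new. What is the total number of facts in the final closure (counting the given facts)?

Round 1: R9 [wooden(b) AND green(fido) -> closed(b)]. New: closed(b).
Round 2: R8 [closed(b) AND large(fido) -> has_feathers(obj2)]. New: has_feathers(obj2).
Round 3: R10 [has_feathers(obj2) AND penguin(obj2) AND large(fido) -> blue(obj2)]. New: blue(obj2).
Round 4: R11 [blue(obj2) AND swims(obj2) -> flies(b)]. New: flies(b).
Round 5: R4 [flies(b) -> valid(fido)]. New: valid(fido).
Round 6: R6 [valid(fido) -> cold(fido)]. New: cold(fido).
Closure: {blue(obj2), closed(b), cold(fido), flies(b), green(fido), has_feathers(obj2), large(fido), metal(b), penguin(obj2), swims(obj2), valid(fido), visible(fido), wooden(b)} — 13 facts.

13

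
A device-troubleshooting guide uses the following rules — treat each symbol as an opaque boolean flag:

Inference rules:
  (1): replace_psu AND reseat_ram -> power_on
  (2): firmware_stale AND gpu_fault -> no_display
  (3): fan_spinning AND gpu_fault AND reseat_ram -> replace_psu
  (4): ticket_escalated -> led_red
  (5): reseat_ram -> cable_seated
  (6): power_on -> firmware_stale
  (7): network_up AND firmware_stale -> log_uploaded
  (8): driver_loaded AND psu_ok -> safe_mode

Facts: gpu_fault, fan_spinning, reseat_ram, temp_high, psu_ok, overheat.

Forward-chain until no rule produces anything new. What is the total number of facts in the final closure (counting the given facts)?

11

Round 1: (3) [fan_spinning AND gpu_fault AND reseat_ram -> replace_psu]; (5) [reseat_ram -> cable_seated]. New: replace_psu, cable_seated.
Round 2: (1) [replace_psu AND reseat_ram -> power_on]. New: power_on.
Round 3: (6) [power_on -> firmware_stale]. New: firmware_stale.
Round 4: (2) [firmware_stale AND gpu_fault -> no_display]. New: no_display.
Closure: {cable_seated, fan_spinning, firmware_stale, gpu_fault, no_display, overheat, power_on, psu_ok, replace_psu, reseat_ram, temp_high} — 11 facts.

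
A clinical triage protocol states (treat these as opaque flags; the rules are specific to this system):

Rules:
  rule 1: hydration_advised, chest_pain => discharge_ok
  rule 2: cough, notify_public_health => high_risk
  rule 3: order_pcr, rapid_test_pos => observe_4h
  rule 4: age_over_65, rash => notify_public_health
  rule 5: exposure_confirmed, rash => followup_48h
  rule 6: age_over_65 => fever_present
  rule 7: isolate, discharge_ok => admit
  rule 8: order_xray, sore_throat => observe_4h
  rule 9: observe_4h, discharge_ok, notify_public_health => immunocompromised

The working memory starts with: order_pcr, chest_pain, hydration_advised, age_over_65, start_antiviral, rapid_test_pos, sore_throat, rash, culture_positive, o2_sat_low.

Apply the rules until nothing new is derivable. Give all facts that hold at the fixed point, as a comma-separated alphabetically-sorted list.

Round 1: rule 1 [hydration_advised, chest_pain => discharge_ok]; rule 3 [order_pcr, rapid_test_pos => observe_4h]; rule 4 [age_over_65, rash => notify_public_health]; rule 6 [age_over_65 => fever_present]. Adds discharge_ok, observe_4h, notify_public_health, fever_present.
Round 2: rule 9 [observe_4h, discharge_ok, notify_public_health => immunocompromised]. Adds immunocompromised.

age_over_65, chest_pain, culture_positive, discharge_ok, fever_present, hydration_advised, immunocompromised, notify_public_health, o2_sat_low, observe_4h, order_pcr, rapid_test_pos, rash, sore_throat, start_antiviral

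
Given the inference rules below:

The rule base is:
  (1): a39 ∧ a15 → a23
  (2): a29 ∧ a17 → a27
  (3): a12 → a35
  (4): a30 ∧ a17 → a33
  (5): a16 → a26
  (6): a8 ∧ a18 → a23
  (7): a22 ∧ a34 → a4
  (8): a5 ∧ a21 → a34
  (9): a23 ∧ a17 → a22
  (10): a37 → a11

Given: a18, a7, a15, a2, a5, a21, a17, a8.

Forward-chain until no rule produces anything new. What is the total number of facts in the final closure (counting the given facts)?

12

Round 1 — (6), (8), derive a23, a34.
Round 2 — (9), derive a22.
Round 3 — (7), derive a4.
Closure: {a15, a17, a18, a2, a21, a22, a23, a34, a4, a5, a7, a8} — 12 facts.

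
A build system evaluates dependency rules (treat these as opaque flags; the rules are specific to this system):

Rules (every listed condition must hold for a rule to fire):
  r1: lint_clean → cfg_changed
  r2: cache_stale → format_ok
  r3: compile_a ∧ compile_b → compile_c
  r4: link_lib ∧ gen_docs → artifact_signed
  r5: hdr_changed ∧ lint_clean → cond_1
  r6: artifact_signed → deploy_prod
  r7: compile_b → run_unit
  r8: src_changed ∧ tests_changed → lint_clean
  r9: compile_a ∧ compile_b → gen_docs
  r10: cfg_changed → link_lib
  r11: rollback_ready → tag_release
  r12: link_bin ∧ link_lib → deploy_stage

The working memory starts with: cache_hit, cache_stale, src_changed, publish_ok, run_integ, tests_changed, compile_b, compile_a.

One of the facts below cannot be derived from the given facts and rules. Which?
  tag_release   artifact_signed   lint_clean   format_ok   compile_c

[1] r2 [cache_stale → format_ok]; r3 [compile_a ∧ compile_b → compile_c]; r7 [compile_b → run_unit]; r8 [src_changed ∧ tests_changed → lint_clean]; r9 [compile_a ∧ compile_b → gen_docs]. ⇒ new: format_ok, compile_c, run_unit, lint_clean, gen_docs.
[2] r1 [lint_clean → cfg_changed]. ⇒ new: cfg_changed.
[3] r10 [cfg_changed → link_lib]. ⇒ new: link_lib.
[4] r4 [link_lib ∧ gen_docs → artifact_signed]. ⇒ new: artifact_signed.
[5] r6 [artifact_signed → deploy_prod]. ⇒ new: deploy_prod.
Derived: format_ok (round 1), artifact_signed (round 4), compile_c (round 1), lint_clean (round 1). tag_release never appears in any round.

tag_release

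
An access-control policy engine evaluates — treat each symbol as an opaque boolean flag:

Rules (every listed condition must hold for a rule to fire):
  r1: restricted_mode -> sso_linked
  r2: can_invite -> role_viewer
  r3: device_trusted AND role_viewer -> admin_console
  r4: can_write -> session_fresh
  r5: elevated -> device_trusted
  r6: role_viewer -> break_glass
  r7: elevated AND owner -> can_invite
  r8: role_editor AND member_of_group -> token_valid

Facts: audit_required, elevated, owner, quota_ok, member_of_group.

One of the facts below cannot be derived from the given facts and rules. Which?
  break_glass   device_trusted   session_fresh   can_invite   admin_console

Round 1 fires r5, r7, giving device_trusted, can_invite.
Round 2 fires r2, giving role_viewer.
Round 3 fires r3, r6, giving admin_console, break_glass.
Derived: can_invite (round 1), device_trusted (round 1), break_glass (round 3), admin_console (round 3). session_fresh never appears in any round.

session_fresh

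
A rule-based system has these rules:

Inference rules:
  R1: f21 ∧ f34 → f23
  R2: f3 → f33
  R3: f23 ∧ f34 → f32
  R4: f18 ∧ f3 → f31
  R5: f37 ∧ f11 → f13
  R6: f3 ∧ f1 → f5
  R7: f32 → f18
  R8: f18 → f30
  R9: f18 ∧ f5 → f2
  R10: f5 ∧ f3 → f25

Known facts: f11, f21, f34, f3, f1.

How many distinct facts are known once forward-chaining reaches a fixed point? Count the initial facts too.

14

Round 1 fires R1, R2, R6, giving f23, f33, f5.
Round 2 fires R3, R10, giving f32, f25.
Round 3 fires R7, giving f18.
Round 4 fires R4, R8, R9, giving f31, f30, f2.
Closure: {f1, f11, f18, f2, f21, f23, f25, f3, f30, f31, f32, f33, f34, f5} — 14 facts.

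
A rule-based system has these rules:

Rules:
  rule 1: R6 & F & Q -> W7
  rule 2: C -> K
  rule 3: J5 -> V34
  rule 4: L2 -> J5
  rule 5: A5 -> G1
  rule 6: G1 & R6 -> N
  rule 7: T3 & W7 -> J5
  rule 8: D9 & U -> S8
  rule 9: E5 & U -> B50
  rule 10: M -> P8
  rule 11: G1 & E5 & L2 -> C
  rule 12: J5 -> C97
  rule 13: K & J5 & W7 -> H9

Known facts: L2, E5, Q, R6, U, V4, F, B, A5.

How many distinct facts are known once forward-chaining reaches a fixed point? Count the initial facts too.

[1] rule 1 [R6 & F & Q -> W7]; rule 4 [L2 -> J5]; rule 5 [A5 -> G1]; rule 9 [E5 & U -> B50]. ⇒ new: W7, J5, G1, B50.
[2] rule 3 [J5 -> V34]; rule 6 [G1 & R6 -> N]; rule 11 [G1 & E5 & L2 -> C]; rule 12 [J5 -> C97]. ⇒ new: V34, N, C, C97.
[3] rule 2 [C -> K]. ⇒ new: K.
[4] rule 13 [K & J5 & W7 -> H9]. ⇒ new: H9.
Closure: {A5, B, B50, C, C97, E5, F, G1, H9, J5, K, L2, N, Q, R6, U, V34, V4, W7} — 19 facts.

19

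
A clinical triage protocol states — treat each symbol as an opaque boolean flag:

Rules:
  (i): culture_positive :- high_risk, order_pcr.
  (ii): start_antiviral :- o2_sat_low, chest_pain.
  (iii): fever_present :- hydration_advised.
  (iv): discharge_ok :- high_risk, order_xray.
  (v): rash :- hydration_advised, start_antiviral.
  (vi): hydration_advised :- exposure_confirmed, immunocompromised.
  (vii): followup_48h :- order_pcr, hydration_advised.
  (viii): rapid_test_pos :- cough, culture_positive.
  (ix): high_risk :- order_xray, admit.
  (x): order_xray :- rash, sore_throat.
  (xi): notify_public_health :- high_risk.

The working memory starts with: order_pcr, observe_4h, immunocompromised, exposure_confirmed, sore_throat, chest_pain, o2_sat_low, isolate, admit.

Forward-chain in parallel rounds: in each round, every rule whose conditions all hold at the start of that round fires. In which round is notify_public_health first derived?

Round 1 fires (ii), (vi), giving start_antiviral, hydration_advised.
Round 2 fires (iii), (v), (vii), giving fever_present, rash, followup_48h.
Round 3 fires (x), giving order_xray.
Round 4 fires (ix), giving high_risk.
Round 5 fires (i), (iv), (xi), giving culture_positive, discharge_ok, notify_public_health.
notify_public_health first appears in round 5.

5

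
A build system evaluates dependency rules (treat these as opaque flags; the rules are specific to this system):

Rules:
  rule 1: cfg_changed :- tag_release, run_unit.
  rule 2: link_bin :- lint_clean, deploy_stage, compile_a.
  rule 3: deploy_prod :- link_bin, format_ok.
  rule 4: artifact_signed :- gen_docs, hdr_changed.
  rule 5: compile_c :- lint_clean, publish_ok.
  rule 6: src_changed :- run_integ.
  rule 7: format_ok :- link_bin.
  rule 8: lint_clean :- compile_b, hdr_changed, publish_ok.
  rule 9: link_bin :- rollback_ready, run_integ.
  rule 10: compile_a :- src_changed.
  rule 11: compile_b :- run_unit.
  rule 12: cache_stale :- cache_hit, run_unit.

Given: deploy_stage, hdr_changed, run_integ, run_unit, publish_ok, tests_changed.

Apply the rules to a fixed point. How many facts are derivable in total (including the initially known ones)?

Round 1 fires rule 6, rule 11, giving src_changed, compile_b.
Round 2 fires rule 8, rule 10, giving lint_clean, compile_a.
Round 3 fires rule 2, rule 5, giving link_bin, compile_c.
Round 4 fires rule 7, giving format_ok.
Round 5 fires rule 3, giving deploy_prod.
Closure: {compile_a, compile_b, compile_c, deploy_prod, deploy_stage, format_ok, hdr_changed, link_bin, lint_clean, publish_ok, run_integ, run_unit, src_changed, tests_changed} — 14 facts.

14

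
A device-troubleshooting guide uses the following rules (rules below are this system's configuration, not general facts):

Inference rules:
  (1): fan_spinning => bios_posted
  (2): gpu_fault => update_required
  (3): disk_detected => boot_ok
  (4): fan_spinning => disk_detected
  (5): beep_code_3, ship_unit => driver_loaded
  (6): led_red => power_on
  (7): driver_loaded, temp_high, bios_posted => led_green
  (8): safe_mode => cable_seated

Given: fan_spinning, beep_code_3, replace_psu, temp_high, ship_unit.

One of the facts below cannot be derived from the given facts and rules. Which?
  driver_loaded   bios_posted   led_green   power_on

Round 1 — (1), (4), (5), derive bios_posted, disk_detected, driver_loaded.
Round 2 — (3), (7), derive boot_ok, led_green.
Derived: led_green (round 2), driver_loaded (round 1), bios_posted (round 1). power_on never appears in any round.

power_on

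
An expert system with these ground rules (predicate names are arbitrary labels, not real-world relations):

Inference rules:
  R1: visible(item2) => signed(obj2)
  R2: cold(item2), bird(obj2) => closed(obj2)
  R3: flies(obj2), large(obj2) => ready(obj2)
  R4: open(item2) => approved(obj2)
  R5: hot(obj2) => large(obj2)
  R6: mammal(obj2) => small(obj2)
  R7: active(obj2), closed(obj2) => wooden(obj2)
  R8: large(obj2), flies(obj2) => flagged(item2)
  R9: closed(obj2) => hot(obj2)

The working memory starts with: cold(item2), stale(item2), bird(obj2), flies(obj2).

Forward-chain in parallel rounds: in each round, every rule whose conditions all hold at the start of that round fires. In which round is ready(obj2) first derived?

Round 1: R2 [cold(item2), bird(obj2) => closed(obj2)]. Adds closed(obj2).
Round 2: R9 [closed(obj2) => hot(obj2)]. Adds hot(obj2).
Round 3: R5 [hot(obj2) => large(obj2)]. Adds large(obj2).
Round 4: R3 [flies(obj2), large(obj2) => ready(obj2)]; R8 [large(obj2), flies(obj2) => flagged(item2)]. Adds ready(obj2), flagged(item2).
ready(obj2) first appears in round 4.

4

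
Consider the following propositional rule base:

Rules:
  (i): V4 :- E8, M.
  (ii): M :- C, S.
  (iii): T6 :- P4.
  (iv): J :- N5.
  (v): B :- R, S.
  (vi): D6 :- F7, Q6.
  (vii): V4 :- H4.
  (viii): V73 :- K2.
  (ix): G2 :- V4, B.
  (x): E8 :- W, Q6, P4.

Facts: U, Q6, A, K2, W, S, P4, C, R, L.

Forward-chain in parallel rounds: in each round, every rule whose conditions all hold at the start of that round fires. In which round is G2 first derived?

3

Round 1 fires (ii), (iii), (v), (viii), (x), giving M, T6, B, V73, E8.
Round 2 fires (i), giving V4.
Round 3 fires (ix), giving G2.
G2 first appears in round 3.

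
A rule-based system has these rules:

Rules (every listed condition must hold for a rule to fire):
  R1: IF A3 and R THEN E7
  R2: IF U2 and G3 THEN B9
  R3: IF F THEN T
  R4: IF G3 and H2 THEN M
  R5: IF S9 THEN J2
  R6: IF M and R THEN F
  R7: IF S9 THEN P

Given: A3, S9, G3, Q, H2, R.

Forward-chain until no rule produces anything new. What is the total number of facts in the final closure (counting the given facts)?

Round 1: R1 [IF A3 and R THEN E7]; R4 [IF G3 and H2 THEN M]; R5 [IF S9 THEN J2]; R7 [IF S9 THEN P]. Adds E7, M, J2, P.
Round 2: R6 [IF M and R THEN F]. Adds F.
Round 3: R3 [IF F THEN T]. Adds T.
Closure: {A3, E7, F, G3, H2, J2, M, P, Q, R, S9, T} — 12 facts.

12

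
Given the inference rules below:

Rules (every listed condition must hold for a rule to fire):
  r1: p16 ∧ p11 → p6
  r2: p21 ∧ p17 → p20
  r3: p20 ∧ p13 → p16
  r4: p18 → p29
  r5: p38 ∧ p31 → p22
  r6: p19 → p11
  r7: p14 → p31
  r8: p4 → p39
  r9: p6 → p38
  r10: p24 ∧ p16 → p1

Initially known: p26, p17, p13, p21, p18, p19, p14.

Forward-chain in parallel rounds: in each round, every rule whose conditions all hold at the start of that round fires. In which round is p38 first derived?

4

Round 1 fires r2, r4, r6, r7, giving p20, p29, p11, p31.
Round 2 fires r3, giving p16.
Round 3 fires r1, giving p6.
Round 4 fires r9, giving p38.
p38 first appears in round 4.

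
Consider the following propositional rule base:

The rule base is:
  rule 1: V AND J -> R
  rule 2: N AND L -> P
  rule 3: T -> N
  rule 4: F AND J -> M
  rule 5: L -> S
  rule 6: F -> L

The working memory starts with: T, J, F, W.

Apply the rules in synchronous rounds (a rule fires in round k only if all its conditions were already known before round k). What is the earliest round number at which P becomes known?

Round 1: rule 3 [T -> N]; rule 4 [F AND J -> M]; rule 6 [F -> L]. New: N, M, L.
Round 2: rule 2 [N AND L -> P]; rule 5 [L -> S]. New: P, S.
P first appears in round 2.

2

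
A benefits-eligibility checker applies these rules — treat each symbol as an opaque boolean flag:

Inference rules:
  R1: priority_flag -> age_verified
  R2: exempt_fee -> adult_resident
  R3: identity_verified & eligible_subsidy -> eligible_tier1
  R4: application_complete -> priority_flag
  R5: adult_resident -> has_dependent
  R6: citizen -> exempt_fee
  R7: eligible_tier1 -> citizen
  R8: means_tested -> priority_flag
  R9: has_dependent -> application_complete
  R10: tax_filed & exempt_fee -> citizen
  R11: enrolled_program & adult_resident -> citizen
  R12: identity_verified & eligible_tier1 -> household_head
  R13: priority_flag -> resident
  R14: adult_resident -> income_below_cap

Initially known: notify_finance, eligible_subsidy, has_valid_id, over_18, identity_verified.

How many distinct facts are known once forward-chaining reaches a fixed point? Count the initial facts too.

16

Round 1 — R3, derive eligible_tier1.
Round 2 — R7, R12, derive citizen, household_head.
Round 3 — R6, derive exempt_fee.
Round 4 — R2, derive adult_resident.
Round 5 — R5, R14, derive has_dependent, income_below_cap.
Round 6 — R9, derive application_complete.
Round 7 — R4, derive priority_flag.
Round 8 — R1, R13, derive age_verified, resident.
Closure: {adult_resident, age_verified, application_complete, citizen, eligible_subsidy, eligible_tier1, exempt_fee, has_dependent, has_valid_id, household_head, identity_verified, income_below_cap, notify_finance, over_18, priority_flag, resident} — 16 facts.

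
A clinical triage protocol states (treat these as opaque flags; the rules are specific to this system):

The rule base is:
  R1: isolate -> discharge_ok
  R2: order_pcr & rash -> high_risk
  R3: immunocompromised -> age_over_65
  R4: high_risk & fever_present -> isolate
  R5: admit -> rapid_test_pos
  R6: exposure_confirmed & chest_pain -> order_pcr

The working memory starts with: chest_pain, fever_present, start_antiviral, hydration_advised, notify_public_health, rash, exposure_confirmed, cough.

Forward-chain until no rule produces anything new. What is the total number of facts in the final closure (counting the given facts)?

Round 1: R6 [exposure_confirmed & chest_pain -> order_pcr]. Adds order_pcr.
Round 2: R2 [order_pcr & rash -> high_risk]. Adds high_risk.
Round 3: R4 [high_risk & fever_present -> isolate]. Adds isolate.
Round 4: R1 [isolate -> discharge_ok]. Adds discharge_ok.
Closure: {chest_pain, cough, discharge_ok, exposure_confirmed, fever_present, high_risk, hydration_advised, isolate, notify_public_health, order_pcr, rash, start_antiviral} — 12 facts.

12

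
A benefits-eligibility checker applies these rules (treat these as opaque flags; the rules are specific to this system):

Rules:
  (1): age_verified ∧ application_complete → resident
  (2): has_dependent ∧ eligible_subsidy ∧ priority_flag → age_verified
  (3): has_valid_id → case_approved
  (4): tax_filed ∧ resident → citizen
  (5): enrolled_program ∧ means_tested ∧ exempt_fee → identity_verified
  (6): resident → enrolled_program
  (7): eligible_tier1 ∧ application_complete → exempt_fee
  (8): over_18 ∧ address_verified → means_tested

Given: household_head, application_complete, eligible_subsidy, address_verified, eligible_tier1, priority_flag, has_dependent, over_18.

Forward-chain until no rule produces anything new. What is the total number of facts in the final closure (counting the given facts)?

[1] (2) [has_dependent ∧ eligible_subsidy ∧ priority_flag → age_verified]; (7) [eligible_tier1 ∧ application_complete → exempt_fee]; (8) [over_18 ∧ address_verified → means_tested]. ⇒ new: age_verified, exempt_fee, means_tested.
[2] (1) [age_verified ∧ application_complete → resident]. ⇒ new: resident.
[3] (6) [resident → enrolled_program]. ⇒ new: enrolled_program.
[4] (5) [enrolled_program ∧ means_tested ∧ exempt_fee → identity_verified]. ⇒ new: identity_verified.
Closure: {address_verified, age_verified, application_complete, eligible_subsidy, eligible_tier1, enrolled_program, exempt_fee, has_dependent, household_head, identity_verified, means_tested, over_18, priority_flag, resident} — 14 facts.

14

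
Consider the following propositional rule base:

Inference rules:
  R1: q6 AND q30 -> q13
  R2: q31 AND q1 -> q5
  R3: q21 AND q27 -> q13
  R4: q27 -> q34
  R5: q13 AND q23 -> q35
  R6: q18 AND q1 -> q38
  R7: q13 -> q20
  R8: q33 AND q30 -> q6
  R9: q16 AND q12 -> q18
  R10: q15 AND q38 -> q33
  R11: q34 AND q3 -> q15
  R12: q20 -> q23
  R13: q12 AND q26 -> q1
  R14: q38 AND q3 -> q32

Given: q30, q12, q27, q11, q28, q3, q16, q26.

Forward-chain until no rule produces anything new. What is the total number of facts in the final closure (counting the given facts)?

20

[1] R4 [q27 -> q34]; R9 [q16 AND q12 -> q18]; R13 [q12 AND q26 -> q1]. ⇒ new: q34, q18, q1.
[2] R6 [q18 AND q1 -> q38]; R11 [q34 AND q3 -> q15]. ⇒ new: q38, q15.
[3] R10 [q15 AND q38 -> q33]; R14 [q38 AND q3 -> q32]. ⇒ new: q33, q32.
[4] R8 [q33 AND q30 -> q6]. ⇒ new: q6.
[5] R1 [q6 AND q30 -> q13]. ⇒ new: q13.
[6] R7 [q13 -> q20]. ⇒ new: q20.
[7] R12 [q20 -> q23]. ⇒ new: q23.
[8] R5 [q13 AND q23 -> q35]. ⇒ new: q35.
Closure: {q1, q11, q12, q13, q15, q16, q18, q20, q23, q26, q27, q28, q3, q30, q32, q33, q34, q35, q38, q6} — 20 facts.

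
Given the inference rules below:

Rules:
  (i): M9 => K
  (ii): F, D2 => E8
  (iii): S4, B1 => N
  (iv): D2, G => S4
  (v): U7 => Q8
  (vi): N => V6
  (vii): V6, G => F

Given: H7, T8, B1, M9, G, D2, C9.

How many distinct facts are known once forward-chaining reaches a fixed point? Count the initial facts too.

13

Round 1: (i) [M9 => K]; (iv) [D2, G => S4]. New: K, S4.
Round 2: (iii) [S4, B1 => N]. New: N.
Round 3: (vi) [N => V6]. New: V6.
Round 4: (vii) [V6, G => F]. New: F.
Round 5: (ii) [F, D2 => E8]. New: E8.
Closure: {B1, C9, D2, E8, F, G, H7, K, M9, N, S4, T8, V6} — 13 facts.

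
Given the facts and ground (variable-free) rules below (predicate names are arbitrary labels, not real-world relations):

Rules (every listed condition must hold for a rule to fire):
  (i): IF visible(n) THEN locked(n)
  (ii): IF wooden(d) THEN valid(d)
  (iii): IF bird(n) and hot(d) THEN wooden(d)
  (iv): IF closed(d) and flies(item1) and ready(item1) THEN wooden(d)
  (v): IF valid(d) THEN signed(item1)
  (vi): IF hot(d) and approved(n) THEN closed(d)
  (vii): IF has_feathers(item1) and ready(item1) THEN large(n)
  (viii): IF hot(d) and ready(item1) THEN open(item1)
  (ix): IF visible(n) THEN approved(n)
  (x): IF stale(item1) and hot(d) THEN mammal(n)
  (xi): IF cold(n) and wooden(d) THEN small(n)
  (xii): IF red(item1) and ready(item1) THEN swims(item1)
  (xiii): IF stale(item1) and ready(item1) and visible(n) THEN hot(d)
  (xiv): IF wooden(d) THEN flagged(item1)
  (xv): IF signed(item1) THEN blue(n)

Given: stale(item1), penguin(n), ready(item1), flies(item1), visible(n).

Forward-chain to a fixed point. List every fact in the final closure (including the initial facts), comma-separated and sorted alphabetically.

Round 1: (i) [IF visible(n) THEN locked(n)]; (ix) [IF visible(n) THEN approved(n)]; (xiii) [IF stale(item1) and ready(item1) and visible(n) THEN hot(d)]. Adds locked(n), approved(n), hot(d).
Round 2: (vi) [IF hot(d) and approved(n) THEN closed(d)]; (viii) [IF hot(d) and ready(item1) THEN open(item1)]; (x) [IF stale(item1) and hot(d) THEN mammal(n)]. Adds closed(d), open(item1), mammal(n).
Round 3: (iv) [IF closed(d) and flies(item1) and ready(item1) THEN wooden(d)]. Adds wooden(d).
Round 4: (ii) [IF wooden(d) THEN valid(d)]; (xiv) [IF wooden(d) THEN flagged(item1)]. Adds valid(d), flagged(item1).
Round 5: (v) [IF valid(d) THEN signed(item1)]. Adds signed(item1).
Round 6: (xv) [IF signed(item1) THEN blue(n)]. Adds blue(n).

approved(n), blue(n), closed(d), flagged(item1), flies(item1), hot(d), locked(n), mammal(n), open(item1), penguin(n), ready(item1), signed(item1), stale(item1), valid(d), visible(n), wooden(d)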